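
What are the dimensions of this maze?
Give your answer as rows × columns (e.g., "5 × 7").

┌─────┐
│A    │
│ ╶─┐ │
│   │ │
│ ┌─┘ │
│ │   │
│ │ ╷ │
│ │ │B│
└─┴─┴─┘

Counting the maze dimensions:
Rows (vertical): 4
Columns (horizontal): 3
Dimensions: 4 × 3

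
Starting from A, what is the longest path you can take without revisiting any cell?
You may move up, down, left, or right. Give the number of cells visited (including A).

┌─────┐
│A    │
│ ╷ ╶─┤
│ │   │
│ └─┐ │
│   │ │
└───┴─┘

Finding longest simple path using DFS:
Start: (0, 0)
Longest path visits 5 cells
Path: A → right → down → right → down

Solution:

┌─────┐
│A ↓  │
│ ╷ ╶─┤
│ │↳ ↓│
│ └─┐ │
│   │B│
└───┴─┘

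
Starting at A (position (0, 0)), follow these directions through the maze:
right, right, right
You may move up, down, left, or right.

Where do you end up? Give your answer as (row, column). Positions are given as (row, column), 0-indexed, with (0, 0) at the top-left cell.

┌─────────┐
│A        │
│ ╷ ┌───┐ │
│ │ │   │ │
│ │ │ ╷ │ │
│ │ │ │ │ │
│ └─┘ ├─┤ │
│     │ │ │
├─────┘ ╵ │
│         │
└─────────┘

Following directions step by step:
Start: (0, 0)
  right: (0, 0) → (0, 1)
  right: (0, 1) → (0, 2)
  right: (0, 2) → (0, 3)
Final position: (0, 3)

Path taken:

┌─────────┐
│A → → B  │
│ ╷ ┌───┐ │
│ │ │   │ │
│ │ │ ╷ │ │
│ │ │ │ │ │
│ └─┘ ├─┤ │
│     │ │ │
├─────┘ ╵ │
│         │
└─────────┘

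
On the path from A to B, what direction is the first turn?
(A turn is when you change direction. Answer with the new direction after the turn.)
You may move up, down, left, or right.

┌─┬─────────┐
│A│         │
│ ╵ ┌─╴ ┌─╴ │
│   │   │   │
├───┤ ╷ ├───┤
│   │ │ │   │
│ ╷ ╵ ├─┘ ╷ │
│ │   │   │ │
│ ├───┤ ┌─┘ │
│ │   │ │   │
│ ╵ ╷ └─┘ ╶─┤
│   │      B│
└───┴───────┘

Directions: down, right, up, right, right, down, left, down, down, left, up, left, down, down, down, right, up, right, down, right, right, right
First turn direction: right

Solution:

┌─┬─────────┐
│A│↱ → ↓    │
│ ╵ ┌─╴ ┌─╴ │
│↳ ↑│↓ ↲│   │
├───┤ ╷ ├───┤
│↓ ↰│↓│ │   │
│ ╷ ╵ ├─┘ ╷ │
│↓│↑ ↲│   │ │
│ ├───┤ ┌─┘ │
│↓│↱ ↓│ │   │
│ ╵ ╷ └─┘ ╶─┤
│↳ ↑│↳ → → B│
└───┴───────┘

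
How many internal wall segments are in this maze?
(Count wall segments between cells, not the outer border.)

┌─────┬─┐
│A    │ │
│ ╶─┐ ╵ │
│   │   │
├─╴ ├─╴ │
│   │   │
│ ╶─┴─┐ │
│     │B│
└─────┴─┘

Counting internal wall segments:
Total internal walls: 9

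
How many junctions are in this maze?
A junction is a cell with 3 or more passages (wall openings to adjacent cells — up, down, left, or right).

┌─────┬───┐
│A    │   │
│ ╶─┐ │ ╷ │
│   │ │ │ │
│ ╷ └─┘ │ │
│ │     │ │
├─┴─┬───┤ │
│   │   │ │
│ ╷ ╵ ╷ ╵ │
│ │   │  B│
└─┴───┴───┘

Checking each cell for number of passages:

Junctions found (3+ passages):
  (1, 0): 3 passages
Total junctions: 1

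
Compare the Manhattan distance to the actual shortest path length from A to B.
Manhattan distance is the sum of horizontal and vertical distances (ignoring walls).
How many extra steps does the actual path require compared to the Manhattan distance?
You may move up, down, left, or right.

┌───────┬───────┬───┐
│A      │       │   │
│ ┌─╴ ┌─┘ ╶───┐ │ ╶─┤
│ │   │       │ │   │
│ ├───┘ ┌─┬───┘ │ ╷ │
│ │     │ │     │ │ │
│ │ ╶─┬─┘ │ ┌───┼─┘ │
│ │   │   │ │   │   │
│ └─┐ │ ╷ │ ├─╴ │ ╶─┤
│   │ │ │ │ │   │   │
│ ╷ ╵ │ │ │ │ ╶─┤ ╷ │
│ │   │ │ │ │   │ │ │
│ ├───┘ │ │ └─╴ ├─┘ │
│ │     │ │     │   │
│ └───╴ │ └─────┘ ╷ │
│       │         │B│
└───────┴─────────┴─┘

Manhattan distance: |7 - 0| + |9 - 0| = 16
Actual path length: 26
Extra steps: 26 - 16 = 10

Solution:

┌───────┬───────┬───┐
│A      │       │   │
│ ┌─╴ ┌─┘ ╶───┐ │ ╶─┤
│↓│   │       │ │   │
│ ├───┘ ┌─┬───┘ │ ╷ │
│↓│     │ │     │ │ │
│ │ ╶─┬─┘ │ ┌───┼─┘ │
│↓│   │↱ ↓│ │   │   │
│ └─┐ │ ╷ │ ├─╴ │ ╶─┤
│↓  │ │↑│↓│ │   │   │
│ ╷ ╵ │ │ │ │ ╶─┤ ╷ │
│↓│   │↑│↓│ │   │ │ │
│ ├───┘ │ │ └─╴ ├─┘ │
│↓│    ↑│↓│     │↱ ↓│
│ └───╴ │ └─────┘ ╷ │
│↳ → → ↑│↳ → → → ↑│B│
└───────┴─────────┴─┘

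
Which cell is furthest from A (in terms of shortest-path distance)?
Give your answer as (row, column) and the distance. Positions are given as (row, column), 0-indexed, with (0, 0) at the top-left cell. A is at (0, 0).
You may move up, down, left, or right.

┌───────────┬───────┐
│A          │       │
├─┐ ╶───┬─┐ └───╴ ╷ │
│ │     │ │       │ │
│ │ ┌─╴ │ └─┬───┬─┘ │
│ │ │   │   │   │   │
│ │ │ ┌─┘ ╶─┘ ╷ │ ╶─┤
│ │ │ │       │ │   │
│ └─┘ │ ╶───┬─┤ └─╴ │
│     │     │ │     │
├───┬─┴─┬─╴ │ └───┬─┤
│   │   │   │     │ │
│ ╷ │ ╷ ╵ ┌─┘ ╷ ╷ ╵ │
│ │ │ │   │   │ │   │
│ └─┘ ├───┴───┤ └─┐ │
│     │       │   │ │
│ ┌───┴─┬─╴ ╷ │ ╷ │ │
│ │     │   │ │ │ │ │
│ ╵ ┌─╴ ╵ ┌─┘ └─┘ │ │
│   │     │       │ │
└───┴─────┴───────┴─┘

Computing BFS distances from A to all cells:
Furthest cell: (9, 9)
Distance: 66 steps

Path from A to the furthest cell:

┌───────────┬───────┐
│A → → → → ↓│    ↱ ↓│
├─┐ ╶───┬─┐ └───╴ ╷ │
│ │     │ │↳ → → ↑│↓│
│ │ ┌─╴ │ └─┬───┬─┘ │
│ │ │   │   │↓ ↰│↓ ↲│
│ │ │ ┌─┘ ╶─┘ ╷ │ ╶─┤
│ │ │ │↓ ← ← ↲│↑│↳ ↓│
│ └─┘ │ ╶───┬─┤ └─╴ │
│     │↳ → ↓│ │↑ ← ↲│
├───┬─┴─┬─╴ │ └───┬─┤
│   │↓ ↰│↓ ↲│  ↱ ↓│ │
│ ╷ │ ╷ ╵ ┌─┘ ╷ ╷ ╵ │
│ │ │↓│↑ ↲│   │↑│↳ ↓│
│ └─┘ ├───┴───┤ └─┐ │
│↓ ← ↲│    ↱ ↓│↑ ↰│↓│
│ ┌───┴─┬─╴ ╷ │ ╷ │ │
│↓│↱ → ↓│↱ ↑│↓│ │↑│↓│
│ ╵ ┌─╴ ╵ ┌─┘ └─┘ │ │
│↳ ↑│  ↳ ↑│  ↳ → ↑│B│
└───┴─────┴───────┴─┘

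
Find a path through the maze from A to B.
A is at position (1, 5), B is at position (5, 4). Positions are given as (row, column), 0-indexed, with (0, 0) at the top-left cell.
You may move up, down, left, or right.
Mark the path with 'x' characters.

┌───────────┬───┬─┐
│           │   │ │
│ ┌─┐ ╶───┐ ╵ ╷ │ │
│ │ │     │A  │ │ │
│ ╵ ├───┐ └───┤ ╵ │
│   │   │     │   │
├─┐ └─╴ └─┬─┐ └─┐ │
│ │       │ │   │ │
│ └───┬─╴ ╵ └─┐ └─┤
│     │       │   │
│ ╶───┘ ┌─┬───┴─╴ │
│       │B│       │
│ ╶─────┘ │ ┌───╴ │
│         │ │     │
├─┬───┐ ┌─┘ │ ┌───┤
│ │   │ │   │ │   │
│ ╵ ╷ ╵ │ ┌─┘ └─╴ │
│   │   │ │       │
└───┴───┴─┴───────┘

Finding the shortest path from (1, 5) to (5, 4):
Path length: 25 steps
Directions: up → left → left → left → left → left → down → down → right → down → right → right → right → down → left → down → left → left → left → down → right → right → right → right → up

Solution:

┌───────────┬───┬─┐
│x x x x x x│   │ │
│ ┌─┐ ╶───┐ ╵ ╷ │ │
│x│ │     │A  │ │ │
│ ╵ ├───┐ └───┤ ╵ │
│x x│   │     │   │
├─┐ └─╴ └─┬─┐ └─┐ │
│ │x x x x│ │   │ │
│ └───┬─╴ ╵ └─┐ └─┤
│     │x x    │   │
│ ╶───┘ ┌─┬───┴─╴ │
│x x x x│B│       │
│ ╶─────┘ │ ┌───╴ │
│x x x x x│ │     │
├─┬───┐ ┌─┘ │ ┌───┤
│ │   │ │   │ │   │
│ ╵ ╷ ╵ │ ┌─┘ └─╴ │
│   │   │ │       │
└───┴───┴─┴───────┘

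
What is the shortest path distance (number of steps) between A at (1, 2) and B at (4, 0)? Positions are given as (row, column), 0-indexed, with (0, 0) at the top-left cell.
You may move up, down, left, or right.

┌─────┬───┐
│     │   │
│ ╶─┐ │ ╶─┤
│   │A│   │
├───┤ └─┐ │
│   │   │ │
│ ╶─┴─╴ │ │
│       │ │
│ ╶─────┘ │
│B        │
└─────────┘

Finding path from (1, 2) to (4, 0):
Path: (1,2) → (2,2) → (2,3) → (3,3) → (3,2) → (3,1) → (3,0) → (4,0)
Distance: 7 steps

Solution:

┌─────┬───┐
│     │   │
│ ╶─┐ │ ╶─┤
│   │A│   │
├───┤ └─┐ │
│   │↳ ↓│ │
│ ╶─┴─╴ │ │
│↓ ← ← ↲│ │
│ ╶─────┘ │
│B        │
└─────────┘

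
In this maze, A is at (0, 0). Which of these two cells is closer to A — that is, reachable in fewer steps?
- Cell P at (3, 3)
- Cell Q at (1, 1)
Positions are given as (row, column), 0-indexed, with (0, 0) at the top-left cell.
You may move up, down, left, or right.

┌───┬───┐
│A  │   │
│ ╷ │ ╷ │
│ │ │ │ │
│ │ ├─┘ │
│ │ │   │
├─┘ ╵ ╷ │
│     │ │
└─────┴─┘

Shortest path A → P at (3, 3): 8 steps
Shortest path A → Q at (1, 1): 2 steps

Q is closer (2 steps vs 8 steps).

Path to P:

┌───┬───┐
│A ↓│   │
│ ╷ │ ╷ │
│ │↓│ │ │
│ │ ├─┘ │
│ │↓│↱ ↓│
├─┘ ╵ ╷ │
│  ↳ ↑│P│
└─────┴─┘

Path to Q:

┌───┬───┐
│A ↓│   │
│ ╷ │ ╷ │
│ │Q│ │ │
│ │ ├─┘ │
│ │ │   │
├─┘ ╵ ╷ │
│     │ │
└─────┴─┘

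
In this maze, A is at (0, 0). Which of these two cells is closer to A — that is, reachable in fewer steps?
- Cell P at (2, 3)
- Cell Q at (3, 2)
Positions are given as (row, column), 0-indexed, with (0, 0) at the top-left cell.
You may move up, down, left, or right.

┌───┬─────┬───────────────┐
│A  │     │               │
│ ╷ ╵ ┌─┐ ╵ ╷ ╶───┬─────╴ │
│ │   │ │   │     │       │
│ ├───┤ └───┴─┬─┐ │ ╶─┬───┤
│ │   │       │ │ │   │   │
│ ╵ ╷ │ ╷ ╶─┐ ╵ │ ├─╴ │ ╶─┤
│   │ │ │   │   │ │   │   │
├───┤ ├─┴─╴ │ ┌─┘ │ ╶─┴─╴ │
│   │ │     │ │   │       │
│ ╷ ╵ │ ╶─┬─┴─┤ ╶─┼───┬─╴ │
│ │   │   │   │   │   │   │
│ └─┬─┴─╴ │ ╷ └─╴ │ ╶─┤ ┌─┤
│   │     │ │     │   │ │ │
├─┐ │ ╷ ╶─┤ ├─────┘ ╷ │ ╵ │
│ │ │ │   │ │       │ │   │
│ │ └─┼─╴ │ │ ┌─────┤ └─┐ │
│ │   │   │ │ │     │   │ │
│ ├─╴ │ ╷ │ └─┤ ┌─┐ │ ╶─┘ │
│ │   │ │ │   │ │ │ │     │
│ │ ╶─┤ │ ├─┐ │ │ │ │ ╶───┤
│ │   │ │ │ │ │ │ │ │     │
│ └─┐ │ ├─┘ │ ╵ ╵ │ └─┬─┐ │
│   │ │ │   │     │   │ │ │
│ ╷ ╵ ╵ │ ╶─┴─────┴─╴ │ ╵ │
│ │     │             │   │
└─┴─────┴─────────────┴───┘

Shortest path A → P at (2, 3): 43 steps
Shortest path A → Q at (3, 2): 7 steps

Q is closer (7 steps vs 43 steps).

Path to P:

┌───┬─────┬───────────────┐
│A  │     │               │
│ ╷ ╵ ┌─┐ ╵ ╷ ╶───┬─────╴ │
│↓│   │ │   │     │       │
│ ├───┤ └───┴─┬─┐ │ ╶─┬───┤
│↓│↱ ↓│P ↰    │ │ │   │   │
│ ╵ ╷ │ ╷ ╶─┐ ╵ │ ├─╴ │ ╶─┤
│↳ ↑│↓│ │↑ ↰│   │ │   │   │
├───┤ ├─┴─╴ │ ┌─┘ │ ╶─┴─╴ │
│↓ ↰│↓│↱ → ↑│ │   │       │
│ ╷ ╵ │ ╶─┬─┴─┤ ╶─┼───┬─╴ │
│↓│↑ ↲│↑ ↰│   │   │   │   │
│ └─┬─┴─╴ │ ╷ └─╴ │ ╶─┤ ┌─┤
│↳ ↓│  ↱ ↑│ │     │   │ │ │
├─┐ │ ╷ ╶─┤ ├─────┘ ╷ │ ╵ │
│ │↓│ │↑ ↰│ │       │ │   │
│ │ └─┼─╴ │ │ ┌─────┤ └─┐ │
│ │↳ ↓│↱ ↑│ │ │     │   │ │
│ ├─╴ │ ╷ │ └─┤ ┌─┐ │ ╶─┘ │
│ │↓ ↲│↑│ │   │ │ │ │     │
│ │ ╶─┤ │ ├─┐ │ │ │ │ ╶───┤
│ │↳ ↓│↑│ │ │ │ │ │ │     │
│ └─┐ │ ├─┘ │ ╵ ╵ │ └─┬─┐ │
│   │↓│↑│   │     │   │ │ │
│ ╷ ╵ ╵ │ ╶─┴─────┴─╴ │ ╵ │
│ │  ↳ ↑│             │   │
└─┴─────┴─────────────┴───┘

Path to Q:

┌───┬─────┬───────────────┐
│A  │     │               │
│ ╷ ╵ ┌─┐ ╵ ╷ ╶───┬─────╴ │
│↓│   │ │   │     │       │
│ ├───┤ └───┴─┬─┐ │ ╶─┬───┤
│↓│↱ ↓│       │ │ │   │   │
│ ╵ ╷ │ ╷ ╶─┐ ╵ │ ├─╴ │ ╶─┤
│↳ ↑│Q│ │   │   │ │   │   │
├───┤ ├─┴─╴ │ ┌─┘ │ ╶─┴─╴ │
│   │ │     │ │   │       │
│ ╷ ╵ │ ╶─┬─┴─┤ ╶─┼───┬─╴ │
│ │   │   │   │   │   │   │
│ └─┬─┴─╴ │ ╷ └─╴ │ ╶─┤ ┌─┤
│   │     │ │     │   │ │ │
├─┐ │ ╷ ╶─┤ ├─────┘ ╷ │ ╵ │
│ │ │ │   │ │       │ │   │
│ │ └─┼─╴ │ │ ┌─────┤ └─┐ │
│ │   │   │ │ │     │   │ │
│ ├─╴ │ ╷ │ └─┤ ┌─┐ │ ╶─┘ │
│ │   │ │ │   │ │ │ │     │
│ │ ╶─┤ │ ├─┐ │ │ │ │ ╶───┤
│ │   │ │ │ │ │ │ │ │     │
│ └─┐ │ ├─┘ │ ╵ ╵ │ └─┬─┐ │
│   │ │ │   │     │   │ │ │
│ ╷ ╵ ╵ │ ╶─┴─────┴─╴ │ ╵ │
│ │     │             │   │
└─┴─────┴─────────────┴───┘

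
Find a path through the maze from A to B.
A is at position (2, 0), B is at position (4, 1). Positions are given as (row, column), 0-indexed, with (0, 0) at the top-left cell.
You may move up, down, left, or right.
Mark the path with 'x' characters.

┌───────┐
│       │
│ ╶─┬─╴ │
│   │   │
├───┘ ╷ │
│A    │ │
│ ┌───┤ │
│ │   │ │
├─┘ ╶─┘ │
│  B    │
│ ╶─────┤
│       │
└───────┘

Finding the shortest path from (2, 0) to (4, 1):
Path length: 9 steps
Directions: right → right → up → right → down → down → down → left → left

Solution:

┌───────┐
│       │
│ ╶─┬─╴ │
│   │x x│
├───┘ ╷ │
│A x x│x│
│ ┌───┤ │
│ │   │x│
├─┘ ╶─┘ │
│  B x x│
│ ╶─────┤
│       │
└───────┘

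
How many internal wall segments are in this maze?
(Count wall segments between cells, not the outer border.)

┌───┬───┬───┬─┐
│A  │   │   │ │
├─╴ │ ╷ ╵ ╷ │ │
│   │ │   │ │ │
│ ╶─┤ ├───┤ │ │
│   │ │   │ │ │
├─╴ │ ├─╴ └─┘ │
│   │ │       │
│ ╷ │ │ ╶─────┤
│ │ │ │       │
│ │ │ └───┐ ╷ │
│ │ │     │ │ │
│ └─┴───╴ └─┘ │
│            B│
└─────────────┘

Counting internal wall segments:
Total internal walls: 36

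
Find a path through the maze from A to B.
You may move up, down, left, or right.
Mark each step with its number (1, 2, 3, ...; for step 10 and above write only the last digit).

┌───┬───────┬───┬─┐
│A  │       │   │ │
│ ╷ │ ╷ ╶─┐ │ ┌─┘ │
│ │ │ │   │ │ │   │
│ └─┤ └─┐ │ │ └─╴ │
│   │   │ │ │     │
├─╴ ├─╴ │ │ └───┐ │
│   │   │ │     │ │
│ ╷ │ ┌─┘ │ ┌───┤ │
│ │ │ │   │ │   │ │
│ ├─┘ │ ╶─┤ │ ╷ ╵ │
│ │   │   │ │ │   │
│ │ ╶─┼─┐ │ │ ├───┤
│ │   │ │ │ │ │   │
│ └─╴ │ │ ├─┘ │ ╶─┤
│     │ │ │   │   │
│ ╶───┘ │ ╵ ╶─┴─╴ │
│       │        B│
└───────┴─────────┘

Finding the shortest path through the maze:
Path length: 38 steps
Directions: down → down → right → down → left → down → down → down → down → right → right → up → left → up → right → up → up → right → up → left → up → up → right → down → right → down → down → down → left → down → right → down → down → down → right → right → right → right

Solution:

┌───┬───────┬───┬─┐
│A  │2 3    │   │ │
│ ╷ │ ╷ ╶─┐ │ ┌─┘ │
│1│ │1│4 5│ │ │   │
│ └─┤ └─┐ │ │ └─╴ │
│2 3│0 9│6│ │     │
├─╴ ├─╴ │ │ └───┐ │
│5 4│7 8│7│     │ │
│ ╷ │ ┌─┘ │ ┌───┤ │
│6│ │6│9 8│ │   │ │
│ ├─┘ │ ╶─┤ │ ╷ ╵ │
│7│4 5│0 1│ │ │   │
│ │ ╶─┼─┐ │ │ ├───┤
│8│3 2│ │2│ │ │   │
│ └─╴ │ │ ├─┘ │ ╶─┤
│9 0 1│ │3│   │   │
│ ╶───┘ │ ╵ ╶─┴─╴ │
│       │4 5 6 7 B│
└───────┴─────────┘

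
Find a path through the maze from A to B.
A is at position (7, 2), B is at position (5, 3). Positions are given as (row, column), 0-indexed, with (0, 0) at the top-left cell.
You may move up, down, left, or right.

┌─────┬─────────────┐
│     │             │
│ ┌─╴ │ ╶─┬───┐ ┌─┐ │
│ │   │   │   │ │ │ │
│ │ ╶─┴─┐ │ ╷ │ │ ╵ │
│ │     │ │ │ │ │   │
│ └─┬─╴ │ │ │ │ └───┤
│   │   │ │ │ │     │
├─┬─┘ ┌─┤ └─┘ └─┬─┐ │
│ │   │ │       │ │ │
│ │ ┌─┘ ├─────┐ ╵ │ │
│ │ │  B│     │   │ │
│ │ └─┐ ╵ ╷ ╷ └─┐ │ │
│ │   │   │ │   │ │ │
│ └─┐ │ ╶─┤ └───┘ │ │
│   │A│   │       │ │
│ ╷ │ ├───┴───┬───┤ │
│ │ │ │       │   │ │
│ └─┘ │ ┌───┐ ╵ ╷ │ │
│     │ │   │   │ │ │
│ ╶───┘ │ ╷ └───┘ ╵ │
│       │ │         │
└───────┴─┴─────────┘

Finding the shortest path from (7, 2) to (5, 3):
Path length: 57 steps
Directions: down → down → left → left → down → right → right → right → up → up → right → right → right → down → right → up → right → down → down → right → up → up → up → up → up → up → up → left → left → up → up → up → left → left → left → left → down → right → down → down → down → right → right → right → down → right → down → down → left → left → left → up → up → left → down → left → up

Solution:

┌─────┬─────────────┐
│     │↓ ← ← ← ↰    │
│ ┌─╴ │ ╶─┬───┐ ┌─┐ │
│ │   │↳ ↓│   │↑│ │ │
│ │ ╶─┴─┐ │ ╷ │ │ ╵ │
│ │     │↓│ │ │↑│   │
│ └─┬─╴ │ │ │ │ └───┤
│   │   │↓│ │ │↑ ← ↰│
├─┬─┘ ┌─┤ └─┘ └─┬─┐ │
│ │   │ │↳ → → ↓│ │↑│
│ │ ┌─┘ ├─────┐ ╵ │ │
│ │ │  B│↓ ↰  │↳ ↓│↑│
│ │ └─┐ ╵ ╷ ╷ └─┐ │ │
│ │   │↑ ↲│↑│   │↓│↑│
│ └─┐ │ ╶─┤ └───┘ │ │
│   │A│   │↑ ← ← ↲│↑│
│ ╷ │ ├───┴───┬───┤ │
│ │ │↓│↱ → → ↓│↱ ↓│↑│
│ └─┘ │ ┌───┐ ╵ ╷ │ │
│↓ ← ↲│↑│   │↳ ↑│↓│↑│
│ ╶───┘ │ ╷ └───┘ ╵ │
│↳ → → ↑│ │      ↳ ↑│
└───────┴─┴─────────┘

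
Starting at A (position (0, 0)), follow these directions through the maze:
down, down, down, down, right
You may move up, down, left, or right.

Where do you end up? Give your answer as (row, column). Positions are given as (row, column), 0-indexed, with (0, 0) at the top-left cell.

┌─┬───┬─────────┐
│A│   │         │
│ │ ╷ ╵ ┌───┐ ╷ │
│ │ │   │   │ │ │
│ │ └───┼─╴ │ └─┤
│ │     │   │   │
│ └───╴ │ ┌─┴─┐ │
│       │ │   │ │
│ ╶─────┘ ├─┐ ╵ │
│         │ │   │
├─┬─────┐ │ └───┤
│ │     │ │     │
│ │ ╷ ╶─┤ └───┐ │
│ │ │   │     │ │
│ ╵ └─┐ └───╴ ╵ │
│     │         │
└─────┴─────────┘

Following directions step by step:
Start: (0, 0)
  down: (0, 0) → (1, 0)
  down: (1, 0) → (2, 0)
  down: (2, 0) → (3, 0)
  down: (3, 0) → (4, 0)
  right: (4, 0) → (4, 1)
Final position: (4, 1)

Path taken:

┌─┬───┬─────────┐
│A│   │         │
│ │ ╷ ╵ ┌───┐ ╷ │
│↓│ │   │   │ │ │
│ │ └───┼─╴ │ └─┤
│↓│     │   │   │
│ └───╴ │ ┌─┴─┐ │
│↓      │ │   │ │
│ ╶─────┘ ├─┐ ╵ │
│↳ B      │ │   │
├─┬─────┐ │ └───┤
│ │     │ │     │
│ │ ╷ ╶─┤ └───┐ │
│ │ │   │     │ │
│ ╵ └─┐ └───╴ ╵ │
│     │         │
└─────┴─────────┘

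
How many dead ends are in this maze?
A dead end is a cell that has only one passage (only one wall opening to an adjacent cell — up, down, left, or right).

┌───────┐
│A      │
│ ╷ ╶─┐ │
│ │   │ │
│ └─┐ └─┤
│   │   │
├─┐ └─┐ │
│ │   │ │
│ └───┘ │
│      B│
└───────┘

Checking each cell for number of passages:

Dead ends found at positions:
  (1, 3)
  (3, 0)
  (3, 2)
Total dead ends: 3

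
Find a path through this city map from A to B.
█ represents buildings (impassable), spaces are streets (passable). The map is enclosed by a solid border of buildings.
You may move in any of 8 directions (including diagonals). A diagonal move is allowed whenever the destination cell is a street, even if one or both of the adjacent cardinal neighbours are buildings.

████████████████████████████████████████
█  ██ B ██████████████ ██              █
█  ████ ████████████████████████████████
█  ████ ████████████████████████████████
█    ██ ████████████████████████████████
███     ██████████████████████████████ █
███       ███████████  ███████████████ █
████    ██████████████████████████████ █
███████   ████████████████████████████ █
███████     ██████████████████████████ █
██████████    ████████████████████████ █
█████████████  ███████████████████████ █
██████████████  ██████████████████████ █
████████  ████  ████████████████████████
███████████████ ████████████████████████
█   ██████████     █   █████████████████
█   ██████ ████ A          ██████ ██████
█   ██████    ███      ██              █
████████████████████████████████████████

Finding the shortest path from A to B:
Movement: 8-directional
Path length: 17 steps
Directions: up → up-left → up → up-left → up-left → up-left → left → left → up-left → up-left → up-left → up → up → up → up → up → up-left

Solution:

████████████████████████████████████████
█  ██ B ██████████████ ██              █
█  ████↖████████████████████████████████
█  ████↑████████████████████████████████
█    ██↑████████████████████████████████
███    ↑██████████████████████████████ █
███    ↑  ███████████  ███████████████ █
████   ↑██████████████████████████████ █
███████ ↖ ████████████████████████████ █
███████  ↖  ██████████████████████████ █
██████████↖←← ████████████████████████ █
█████████████↖ ███████████████████████ █
██████████████↖ ██████████████████████ █
████████  ████ ↖████████████████████████
███████████████↑████████████████████████
█   ██████████  ↖  █   █████████████████
█   ██████ ████ A          ██████ ██████
█   ██████    ███      ██              █
████████████████████████████████████████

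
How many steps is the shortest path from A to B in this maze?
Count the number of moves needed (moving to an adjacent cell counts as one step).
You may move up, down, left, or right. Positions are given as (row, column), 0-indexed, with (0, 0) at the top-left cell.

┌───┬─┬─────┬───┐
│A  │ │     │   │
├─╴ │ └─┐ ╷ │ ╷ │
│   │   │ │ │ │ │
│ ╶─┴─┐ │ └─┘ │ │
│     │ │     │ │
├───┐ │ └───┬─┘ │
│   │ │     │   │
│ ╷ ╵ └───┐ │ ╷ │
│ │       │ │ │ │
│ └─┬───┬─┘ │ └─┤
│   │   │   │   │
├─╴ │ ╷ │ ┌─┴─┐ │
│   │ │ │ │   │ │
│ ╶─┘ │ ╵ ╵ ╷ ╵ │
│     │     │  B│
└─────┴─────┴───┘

Using BFS to find shortest path:
Start: (0, 0), End: (7, 7)
Path found:
(0,0) → (0,1) → (1,1) → (1,0) → (2,0) → (2,1) → (2,2) → (3,2) → (4,2) → (4,1) → (3,1) → (3,0) → (4,0) → (5,0) → (5,1) → (6,1) → (6,0) → (7,0) → (7,1) → (7,2) → (6,2) → (5,2) → (5,3) → (6,3) → (7,3) → (7,4) → (7,5) → (6,5) → (6,6) → (7,6) → (7,7)
Number of steps: 30

Solution:

┌───┬─┬─────┬───┐
│A ↓│ │     │   │
├─╴ │ └─┐ ╷ │ ╷ │
│↓ ↲│   │ │ │ │ │
│ ╶─┴─┐ │ └─┘ │ │
│↳ → ↓│ │     │ │
├───┐ │ └───┬─┘ │
│↓ ↰│↓│     │   │
│ ╷ ╵ └───┐ │ ╷ │
│↓│↑ ↲    │ │ │ │
│ └─┬───┬─┘ │ └─┤
│↳ ↓│↱ ↓│   │   │
├─╴ │ ╷ │ ┌─┴─┐ │
│↓ ↲│↑│↓│ │↱ ↓│ │
│ ╶─┘ │ ╵ ╵ ╷ ╵ │
│↳ → ↑│↳ → ↑│↳ B│
└─────┴─────┴───┘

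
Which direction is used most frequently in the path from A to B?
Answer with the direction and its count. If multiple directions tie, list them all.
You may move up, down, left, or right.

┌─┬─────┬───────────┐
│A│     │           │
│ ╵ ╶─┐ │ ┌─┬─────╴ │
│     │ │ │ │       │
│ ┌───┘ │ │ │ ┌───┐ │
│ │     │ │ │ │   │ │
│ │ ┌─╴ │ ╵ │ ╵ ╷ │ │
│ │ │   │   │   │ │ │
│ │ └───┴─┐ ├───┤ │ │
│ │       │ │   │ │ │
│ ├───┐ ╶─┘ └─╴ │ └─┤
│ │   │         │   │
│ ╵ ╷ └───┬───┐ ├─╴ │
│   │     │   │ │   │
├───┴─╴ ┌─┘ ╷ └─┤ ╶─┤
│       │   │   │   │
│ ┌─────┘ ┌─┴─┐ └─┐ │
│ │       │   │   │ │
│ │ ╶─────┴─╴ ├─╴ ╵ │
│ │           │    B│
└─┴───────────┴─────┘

Directions: down, right, up, right, right, down, down, left, left, down, down, right, right, down, right, right, up, up, left, up, up, up, right, right, right, right, right, down, left, left, left, down, down, right, up, right, down, down, down, right, down, left, down, right, down, down
Counts: {'down': 16, 'right': 16, 'up': 7, 'left': 7}
Most common: down and right (tied at 16 times each)

Solution:

┌─┬─────┬───────────┐
│A│↱ → ↓│↱ → → → → ↓│
│ ╵ ╶─┐ │ ┌─┬─────╴ │
│↳ ↑  │↓│↑│ │↓ ← ← ↲│
│ ┌───┘ │ │ │ ┌───┐ │
│ │↓ ← ↲│↑│ │↓│↱ ↓│ │
│ │ ┌─╴ │ ╵ │ ╵ ╷ │ │
│ │↓│   │↑ ↰│↳ ↑│↓│ │
│ │ └───┴─┐ ├───┤ │ │
│ │↳ → ↓  │↑│   │↓│ │
│ ├───┐ ╶─┘ └─╴ │ └─┤
│ │   │↳ → ↑    │↳ ↓│
│ ╵ ╷ └───┬───┐ ├─╴ │
│   │     │   │ │↓ ↲│
├───┴─╴ ┌─┘ ╷ └─┤ ╶─┤
│       │   │   │↳ ↓│
│ ┌─────┘ ┌─┴─┐ └─┐ │
│ │       │   │   │↓│
│ │ ╶─────┴─╴ ├─╴ ╵ │
│ │           │    B│
└─┴───────────┴─────┘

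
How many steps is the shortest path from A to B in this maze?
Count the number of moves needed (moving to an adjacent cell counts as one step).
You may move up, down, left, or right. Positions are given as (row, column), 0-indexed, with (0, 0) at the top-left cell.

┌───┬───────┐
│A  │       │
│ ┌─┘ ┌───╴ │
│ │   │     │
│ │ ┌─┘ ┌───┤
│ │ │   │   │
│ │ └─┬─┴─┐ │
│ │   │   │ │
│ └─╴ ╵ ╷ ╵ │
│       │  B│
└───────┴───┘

Using BFS to find shortest path:
Start: (0, 0), End: (4, 5)
Path found:
(0,0) → (1,0) → (2,0) → (3,0) → (4,0) → (4,1) → (4,2) → (4,3) → (3,3) → (3,4) → (4,4) → (4,5)
Number of steps: 11

Solution:

┌───┬───────┐
│A  │       │
│ ┌─┘ ┌───╴ │
│↓│   │     │
│ │ ┌─┘ ┌───┤
│↓│ │   │   │
│ │ └─┬─┴─┐ │
│↓│   │↱ ↓│ │
│ └─╴ ╵ ╷ ╵ │
│↳ → → ↑│↳ B│
└───────┴───┘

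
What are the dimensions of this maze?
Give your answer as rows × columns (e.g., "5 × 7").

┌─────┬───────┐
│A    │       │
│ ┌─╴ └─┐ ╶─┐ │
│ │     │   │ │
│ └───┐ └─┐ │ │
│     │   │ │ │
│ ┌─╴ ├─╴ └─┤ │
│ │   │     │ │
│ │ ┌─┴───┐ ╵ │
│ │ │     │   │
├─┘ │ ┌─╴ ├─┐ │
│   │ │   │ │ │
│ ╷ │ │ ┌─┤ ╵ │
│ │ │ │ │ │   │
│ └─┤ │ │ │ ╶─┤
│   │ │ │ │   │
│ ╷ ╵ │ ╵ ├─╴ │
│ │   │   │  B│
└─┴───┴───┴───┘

Counting the maze dimensions:
Rows (vertical): 9
Columns (horizontal): 7
Dimensions: 9 × 7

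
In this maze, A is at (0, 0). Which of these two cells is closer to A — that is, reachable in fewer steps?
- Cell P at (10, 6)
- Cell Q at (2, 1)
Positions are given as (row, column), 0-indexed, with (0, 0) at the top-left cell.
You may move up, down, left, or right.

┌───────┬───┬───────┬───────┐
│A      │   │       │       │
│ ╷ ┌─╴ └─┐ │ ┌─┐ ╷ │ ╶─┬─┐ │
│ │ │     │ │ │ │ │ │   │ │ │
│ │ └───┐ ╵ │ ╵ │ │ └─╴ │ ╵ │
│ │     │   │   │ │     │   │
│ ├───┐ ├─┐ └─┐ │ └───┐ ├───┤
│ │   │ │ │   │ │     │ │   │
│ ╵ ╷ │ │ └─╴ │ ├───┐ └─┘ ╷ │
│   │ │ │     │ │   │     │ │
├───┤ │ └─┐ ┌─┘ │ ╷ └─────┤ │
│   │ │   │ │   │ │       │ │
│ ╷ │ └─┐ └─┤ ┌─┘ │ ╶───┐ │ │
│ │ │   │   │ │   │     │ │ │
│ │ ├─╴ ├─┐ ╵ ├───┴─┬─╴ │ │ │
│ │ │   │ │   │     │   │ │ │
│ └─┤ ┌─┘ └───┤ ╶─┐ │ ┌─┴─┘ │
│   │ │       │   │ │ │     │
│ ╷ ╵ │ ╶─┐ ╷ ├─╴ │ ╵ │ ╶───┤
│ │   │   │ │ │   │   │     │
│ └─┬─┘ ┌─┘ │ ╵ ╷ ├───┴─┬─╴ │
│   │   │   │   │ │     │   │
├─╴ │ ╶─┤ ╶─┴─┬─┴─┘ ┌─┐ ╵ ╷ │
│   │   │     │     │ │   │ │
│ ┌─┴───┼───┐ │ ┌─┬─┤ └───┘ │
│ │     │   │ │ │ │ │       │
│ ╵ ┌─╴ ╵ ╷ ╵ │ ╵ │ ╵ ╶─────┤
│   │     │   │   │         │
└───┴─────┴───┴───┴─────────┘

Shortest path A → P at (10, 6): 46 steps
Shortest path A → Q at (2, 1): 3 steps

Q is closer (3 steps vs 46 steps).

Path to P:

┌───────┬───┬───────┬───────┐
│A      │   │       │       │
│ ╷ ┌─╴ └─┐ │ ┌─┐ ╷ │ ╶─┬─┐ │
│↓│ │     │ │ │ │ │ │   │ │ │
│ │ └───┐ ╵ │ ╵ │ │ └─╴ │ ╵ │
│↓│     │   │   │ │     │   │
│ ├───┐ ├─┐ └─┐ │ └───┐ ├───┤
│↓│↱ ↓│ │ │   │ │     │ │   │
│ ╵ ╷ │ │ └─╴ │ ├───┐ └─┘ ╷ │
│↳ ↑│↓│ │     │ │   │     │ │
├───┤ │ └─┐ ┌─┘ │ ╷ └─────┤ │
│   │↓│   │ │   │ │       │ │
│ ╷ │ └─┐ └─┤ ┌─┘ │ ╶───┐ │ │
│ │ │↳ ↓│   │ │   │     │ │ │
│ │ ├─╴ ├─┐ ╵ ├───┴─┬─╴ │ │ │
│ │ │↓ ↲│ │   │     │   │ │ │
│ └─┤ ┌─┘ └───┤ ╶─┐ │ ┌─┴─┘ │
│↓ ↰│↓│    ↱ ↓│   │ │ │     │
│ ╷ ╵ │ ╶─┐ ╷ ├─╴ │ ╵ │ ╶───┤
│↓│↑ ↲│   │↑│↓│   │   │     │
│ └─┬─┘ ┌─┘ │ ╵ ╷ ├───┴─┬─╴ │
│↳ ↓│   │↱ ↑│P  │ │     │   │
├─╴ │ ╶─┤ ╶─┴─┬─┴─┘ ┌─┐ ╵ ╷ │
│↓ ↲│   │↑ ← ↰│     │ │   │ │
│ ┌─┴───┼───┐ │ ┌─┬─┤ └───┘ │
│↓│↱ → ↓│↱ ↓│↑│ │ │ │       │
│ ╵ ┌─╴ ╵ ╷ ╵ │ ╵ │ ╵ ╶─────┤
│↳ ↑│  ↳ ↑│↳ ↑│   │         │
└───┴─────┴───┴───┴─────────┘

Path to Q:

┌───────┬───┬───────┬───────┐
│A ↓    │   │       │       │
│ ╷ ┌─╴ └─┐ │ ┌─┐ ╷ │ ╶─┬─┐ │
│ │↓│     │ │ │ │ │ │   │ │ │
│ │ └───┐ ╵ │ ╵ │ │ └─╴ │ ╵ │
│ │Q    │   │   │ │     │   │
│ ├───┐ ├─┐ └─┐ │ └───┐ ├───┤
│ │   │ │ │   │ │     │ │   │
│ ╵ ╷ │ │ └─╴ │ ├───┐ └─┘ ╷ │
│   │ │ │     │ │   │     │ │
├───┤ │ └─┐ ┌─┘ │ ╷ └─────┤ │
│   │ │   │ │   │ │       │ │
│ ╷ │ └─┐ └─┤ ┌─┘ │ ╶───┐ │ │
│ │ │   │   │ │   │     │ │ │
│ │ ├─╴ ├─┐ ╵ ├───┴─┬─╴ │ │ │
│ │ │   │ │   │     │   │ │ │
│ └─┤ ┌─┘ └───┤ ╶─┐ │ ┌─┴─┘ │
│   │ │       │   │ │ │     │
│ ╷ ╵ │ ╶─┐ ╷ ├─╴ │ ╵ │ ╶───┤
│ │   │   │ │ │   │   │     │
│ └─┬─┘ ┌─┘ │ ╵ ╷ ├───┴─┬─╴ │
│   │   │   │   │ │     │   │
├─╴ │ ╶─┤ ╶─┴─┬─┴─┘ ┌─┐ ╵ ╷ │
│   │   │     │     │ │   │ │
│ ┌─┴───┼───┐ │ ┌─┬─┤ └───┘ │
│ │     │   │ │ │ │ │       │
│ ╵ ┌─╴ ╵ ╷ ╵ │ ╵ │ ╵ ╶─────┤
│   │     │   │   │         │
└───┴─────┴───┴───┴─────────┘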